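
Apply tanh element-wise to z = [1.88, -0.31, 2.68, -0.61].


tanh(1.88) = 0.9545
tanh(-0.31) = -0.3004
tanh(2.68) = 0.9906
tanh(-0.61) = -0.5441
result = [0.9545, -0.3004, 0.9906, -0.5441]

[0.9545, -0.3004, 0.9906, -0.5441]


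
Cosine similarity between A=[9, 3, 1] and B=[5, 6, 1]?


A·B = 9·5 + 3·6 + 1·1 = 64
‖A‖ = √91 = 9.5394, ‖B‖ = √62 = 7.874
cos = 64/(√91·√62) = 64/√5642 = 0.852

0.852


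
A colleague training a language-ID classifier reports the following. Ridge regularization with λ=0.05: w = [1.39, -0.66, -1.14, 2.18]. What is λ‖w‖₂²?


‖w‖₂² = (1.39)² + (-0.66)² + (-1.14)² + (2.18)²
     = 1.9321 + 0.4356 + 1.2996 + 4.7524
     = 8.4197
λ·‖w‖₂² = 0.05·8.4197 = 0.420985

0.420985


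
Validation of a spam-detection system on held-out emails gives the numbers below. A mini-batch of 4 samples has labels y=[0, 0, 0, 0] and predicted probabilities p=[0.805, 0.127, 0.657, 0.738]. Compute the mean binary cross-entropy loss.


L[0] = -ln(1-0.805) = -ln(0.195) = 1.6348
L[1] = -ln(1-0.127) = -ln(0.873) = 0.1358
L[2] = -ln(1-0.657) = -ln(0.343) = 1.07
L[3] = -ln(1-0.738) = -ln(0.262) = 1.3394
mean = (1.6348 + 0.1358 + 1.07 + 1.3394)/4 = 1.045

1.045


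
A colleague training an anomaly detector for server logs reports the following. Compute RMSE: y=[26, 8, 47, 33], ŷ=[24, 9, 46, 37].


MSE = 22/4 = 5.5
RMSE = √(22/4) = 2.3452

2.3452


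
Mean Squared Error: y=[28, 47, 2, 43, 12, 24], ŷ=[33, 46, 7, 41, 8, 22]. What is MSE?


Squared errors: (28-33)²=25, (47-46)²=1, (2-7)²=25, (43-41)²=4, (12-8)²=16, (24-22)²=4
Sum = 75
MSE = 75/6 = 25/2

25/2


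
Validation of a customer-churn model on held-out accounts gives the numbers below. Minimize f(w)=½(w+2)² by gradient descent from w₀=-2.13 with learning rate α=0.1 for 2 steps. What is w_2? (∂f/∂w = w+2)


step 1: grad = -2.13+2 = -0.13; w = -2.13 - 0.1·(-0.13) = -2.117
step 2: grad = -2.117+2 = -0.117; w = -2.117 - 0.1·(-0.117) = -2.1053

-2.1053


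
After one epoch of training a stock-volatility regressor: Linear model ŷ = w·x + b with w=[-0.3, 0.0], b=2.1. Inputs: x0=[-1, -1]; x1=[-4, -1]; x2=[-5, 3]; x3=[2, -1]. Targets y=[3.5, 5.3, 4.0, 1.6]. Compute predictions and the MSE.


ŷ0 = (-0.3)·(-1) + (0.0)·(-1) + 2.1 = 2.4
ŷ1 = (-0.3)·(-4) + (0.0)·(-1) + 2.1 = 3.3
ŷ2 = (-0.3)·(-5) + (0.0)·(3) + 2.1 = 3.6
ŷ3 = (-0.3)·(2) + (0.0)·(-1) + 2.1 = 1.5
errors² = [1.21, 4.0, 0.16, 0.01]
MSE = 5.3800/4 = 1.345

1.345


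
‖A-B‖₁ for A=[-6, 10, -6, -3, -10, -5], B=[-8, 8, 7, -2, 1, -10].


d = |-6+ 8| + |10-8| + |-6-7| + |-3+ 2| + |-10-1| + |-5+ 10|
  = 2 + 2 + 13 + 1 + 11 + 5
  = 34

34


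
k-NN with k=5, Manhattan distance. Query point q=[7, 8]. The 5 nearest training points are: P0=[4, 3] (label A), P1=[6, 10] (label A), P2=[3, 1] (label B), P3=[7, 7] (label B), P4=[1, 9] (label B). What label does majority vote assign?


d(q,P0) = 8  (label A)
d(q,P1) = 3  (label A)
d(q,P2) = 11  (label B)
d(q,P3) = 1  (label B)
d(q,P4) = 7  (label B)
Votes: A=2, B=3
Majority → B

B


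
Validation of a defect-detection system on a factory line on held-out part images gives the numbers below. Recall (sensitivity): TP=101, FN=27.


Recall = TP/(TP+FN)
= 101/(101+27)
= 101/128 = 78.91%

78.91%


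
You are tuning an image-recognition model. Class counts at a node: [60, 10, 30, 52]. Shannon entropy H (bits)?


Probabilities: [60/152, 10/152, 30/152, 52/152] ≈ [0.3947, 0.0658, 0.1974, 0.3421]
H = -((60/152)·log₂(60/152) + (10/152)·log₂(10/152) + (30/152)·log₂(30/152) + (52/152)·log₂(52/152))
  = 1.7791 bits

1.7791 bits


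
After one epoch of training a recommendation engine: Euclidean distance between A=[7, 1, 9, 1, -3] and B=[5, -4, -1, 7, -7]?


d = √((7-5)² + (1+ 4)² + (9+ 1)² + (1-7)² + (-3+ 7)²)
  = √(4 + 25 + 100 + 36 + 16)
  = √181 = 13.4536

13.4536


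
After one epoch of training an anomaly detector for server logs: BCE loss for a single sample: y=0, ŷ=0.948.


BCE = -[y·ln(p) + (1-y)·ln(1-p)]
= -0 - 1·ln(1-0.948)
= -ln(0.052) = 2.9565

2.9565


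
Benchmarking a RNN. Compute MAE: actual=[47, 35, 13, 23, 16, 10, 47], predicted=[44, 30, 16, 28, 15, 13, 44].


Absolute errors: |47-44|=3, |35-30|=5, |13-16|=3, |23-28|=5, |16-15|=1, |10-13|=3, |47-44|=3
Sum = 23
MAE = 23/7 = 23/7

23/7


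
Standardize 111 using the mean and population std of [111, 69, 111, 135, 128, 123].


μ = 112.8333, σ = 21.4197
z = (111 - 112.8333)/21.4197 = -0.0856

-0.0856


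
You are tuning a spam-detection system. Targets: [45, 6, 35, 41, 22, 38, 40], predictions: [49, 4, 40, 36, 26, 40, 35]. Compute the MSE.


Squared errors: (45-49)²=16, (6-4)²=4, (35-40)²=25, (41-36)²=25, (22-26)²=16, (38-40)²=4, (40-35)²=25
Sum = 115
MSE = 115/7 = 115/7

115/7


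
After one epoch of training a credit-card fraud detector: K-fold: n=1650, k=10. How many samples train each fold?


Fold size = 1650/10 = 165
Training per fold = 1650 - 165 = 1485

1485


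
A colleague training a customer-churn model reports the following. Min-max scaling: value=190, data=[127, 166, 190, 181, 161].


min=127, max=190
(190-127)/(190-127) = 63/63 = 1.0

1.0


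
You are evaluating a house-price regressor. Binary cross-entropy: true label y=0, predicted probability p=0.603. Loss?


BCE = -[y·ln(p) + (1-y)·ln(1-p)]
= -0 - 1·ln(1-0.603)
= -ln(0.397) = 0.9238

0.9238


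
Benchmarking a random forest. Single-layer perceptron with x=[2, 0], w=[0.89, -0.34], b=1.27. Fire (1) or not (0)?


z = (2)·(0.89) + (0)·(-0.34) + 1.27
  = 3.05
step(z) = 1 (z≥0)

1


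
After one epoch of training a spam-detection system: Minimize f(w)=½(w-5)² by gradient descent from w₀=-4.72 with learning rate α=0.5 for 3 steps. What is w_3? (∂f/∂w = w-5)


step 1: grad = -4.72-5 = -9.72; w = -4.72 - 0.5·(-9.72) = 0.14
step 2: grad = 0.14-5 = -4.86; w = 0.14 - 0.5·(-4.86) = 2.57
step 3: grad = 2.57-5 = -2.43; w = 2.57 - 0.5·(-2.43) = 3.785

3.785


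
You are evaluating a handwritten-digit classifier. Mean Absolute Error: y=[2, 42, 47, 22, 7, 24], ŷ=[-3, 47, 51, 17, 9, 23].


Absolute errors: |2+ 3|=5, |42-47|=5, |47-51|=4, |22-17|=5, |7-9|=2, |24-23|=1
Sum = 22
MAE = 22/6 = 11/3

11/3


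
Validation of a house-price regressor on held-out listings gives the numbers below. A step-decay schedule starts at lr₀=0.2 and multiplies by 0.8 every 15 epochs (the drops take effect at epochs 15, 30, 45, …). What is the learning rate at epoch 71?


n_drops = ⌊71/15⌋ = 4
lr = 0.2·0.8^4 = 0.2·0.4096 = 0.08192

0.08192


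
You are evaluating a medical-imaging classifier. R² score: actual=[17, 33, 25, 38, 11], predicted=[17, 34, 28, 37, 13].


ȳ = 24.8
SS_res = Σ(y-ŷ)² = 15
SS_tot = Σ(y-ȳ)² = 492.8
R² = 1 - SS_res/SS_tot = 1 - 0.0304 = 0.9696

0.9696


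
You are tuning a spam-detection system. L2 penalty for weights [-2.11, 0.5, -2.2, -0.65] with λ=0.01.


‖w‖₂² = (-2.11)² + (0.5)² + (-2.2)² + (-0.65)²
     = 4.4521 + 0.25 + 4.84 + 0.4225
     = 9.9646
λ·‖w‖₂² = 0.01·9.9646 = 0.099646

0.099646


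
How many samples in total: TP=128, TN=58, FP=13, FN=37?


Total = TP + TN + FP + FN
= 128 + 58 + 13 + 37
= 236
(Predicted positive: 141, predicted negative: 95)

236


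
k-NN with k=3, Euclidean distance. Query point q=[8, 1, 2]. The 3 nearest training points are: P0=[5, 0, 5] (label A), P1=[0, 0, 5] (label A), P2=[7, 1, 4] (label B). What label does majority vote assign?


d(q,P0) = 4.3589  (label A)
d(q,P1) = 8.6023  (label A)
d(q,P2) = 2.2361  (label B)
Votes: A=2, B=1
Majority → A

A


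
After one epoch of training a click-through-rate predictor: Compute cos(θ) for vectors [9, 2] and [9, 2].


A·B = 9·9 + 2·2 = 85
‖A‖ = √85 = 9.2195, ‖B‖ = √85 = 9.2195
cos = 85/(√85·√85) = 85/√7225 = 1.0

1.0


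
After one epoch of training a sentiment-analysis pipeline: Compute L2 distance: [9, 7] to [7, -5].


d = √((9-7)² + (7+ 5)²)
  = √(4 + 144)
  = √148 = 12.1655

12.1655


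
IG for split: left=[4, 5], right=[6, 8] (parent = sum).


Parent = [10, 13], H_parent = 0.9877
H_left = 0.9911 (n=9), H_right = 0.9852 (n=14)
H_children = (9/23)·0.9911 + (14/23)·0.9852 = 0.9875
IG = 0.9877 - 0.9875 = 0.0002

0.0002


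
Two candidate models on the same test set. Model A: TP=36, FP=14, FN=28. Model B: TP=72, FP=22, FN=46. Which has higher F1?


Model A: P=36/50=0.72, R=36/64=0.5625, F1=2PR/(P+R)=2TP/(2TP+FP+FN)=72/114=0.6316
Model B: P=72/94=0.766, R=72/118=0.6102, F1=2PR/(P+R)=2TP/(2TP+FP+FN)=144/212=0.6792
0.6316 < 0.6792 → Model B

Model B


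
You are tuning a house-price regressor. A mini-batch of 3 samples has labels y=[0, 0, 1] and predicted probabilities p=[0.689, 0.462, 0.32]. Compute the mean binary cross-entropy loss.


L[0] = -ln(1-0.689) = -ln(0.311) = 1.168
L[1] = -ln(1-0.462) = -ln(0.538) = 0.6199
L[2] = -ln(0.32) = 1.1394
mean = (1.168 + 0.6199 + 1.1394)/3 = 0.9758

0.9758


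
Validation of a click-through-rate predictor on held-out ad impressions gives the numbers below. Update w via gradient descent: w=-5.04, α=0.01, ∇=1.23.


w_new = w - α·∇
= -5.04 - 0.01·1.23
= -5.04 - 0.0123
= -5.0523

-5.0523


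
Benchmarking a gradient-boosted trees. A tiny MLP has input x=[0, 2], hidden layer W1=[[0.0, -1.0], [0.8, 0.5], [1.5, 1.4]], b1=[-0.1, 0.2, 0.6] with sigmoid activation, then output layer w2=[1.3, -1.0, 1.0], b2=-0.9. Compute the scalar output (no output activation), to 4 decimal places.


z1[0] = (0.0)·(0) + (-1.0)·(2) - 0.1 = -2.1
z1[1] = (0.8)·(0) + (0.5)·(2) + 0.2 = 1.2
z1[2] = (1.5)·(0) + (1.4)·(2) + 0.6 = 3.4
h = sigmoid(z1) = [0.1091, 0.7685, 0.9677]
output = (1.3)·(0.1091) + (-1.0)·(0.7685) + (1.0)·(0.9677) - 0.9 = -0.559

-0.559


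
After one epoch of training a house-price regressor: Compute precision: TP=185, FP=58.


Precision = TP/(TP+FP)
= 185/(185+58)
= 185/243 = 76.13%

76.13%


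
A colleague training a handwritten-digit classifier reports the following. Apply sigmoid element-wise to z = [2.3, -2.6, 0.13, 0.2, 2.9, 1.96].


σ(2.3) = 1/(1+e^-2.3) = 0.9089
σ(-2.6) = 1/(1+e^2.6) = 0.0691
σ(0.13) = 1/(1+e^-0.13) = 0.5325
σ(0.2) = 1/(1+e^-0.2) = 0.5498
σ(2.9) = 1/(1+e^-2.9) = 0.9478
σ(1.96) = 1/(1+e^-1.96) = 0.8765
result = [0.9089, 0.0691, 0.5325, 0.5498, 0.9478, 0.8765]

[0.9089, 0.0691, 0.5325, 0.5498, 0.9478, 0.8765]


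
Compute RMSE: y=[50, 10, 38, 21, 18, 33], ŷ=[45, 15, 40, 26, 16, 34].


MSE = 84/6 = 14
RMSE = √(84/6) = 3.7417

3.7417


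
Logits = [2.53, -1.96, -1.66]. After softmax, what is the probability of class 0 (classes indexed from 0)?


Exponentials: e^2.53=12.5535, e^-1.96=0.1409, e^-1.66=0.1901
Sum = 12.8845
Softmax = [0.9743, 0.0109, 0.0148]
p[0] = 12.5535/12.8845 = 0.9743

0.9743


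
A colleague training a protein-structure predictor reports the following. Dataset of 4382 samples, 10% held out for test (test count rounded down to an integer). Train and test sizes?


Test = ⌊4382·10/100⌋ = 438
Train = 4382 - 438 = 3944

Train: 3944, Test: 438


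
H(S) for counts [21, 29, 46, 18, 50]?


Probabilities: [21/164, 29/164, 46/164, 18/164, 50/164] ≈ [0.128, 0.1768, 0.2805, 0.1098, 0.3049]
H = -((21/164)·log₂(21/164) + (29/164)·log₂(29/164) + (46/164)·log₂(46/164) + (18/164)·log₂(18/164) + (50/164)·log₂(50/164))
  = 2.2084 bits

2.2084 bits


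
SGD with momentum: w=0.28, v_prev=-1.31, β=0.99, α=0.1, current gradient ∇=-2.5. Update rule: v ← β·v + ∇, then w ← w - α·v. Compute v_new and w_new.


v_new = 0.99·-1.31 - 2.5 = -1.2969 - 2.5 = -3.7969
w_new = 0.28 - 0.1·-3.7969 = 0.28 + 0.37969 = 0.65969

v_new=-3.7969, w_new=0.65969


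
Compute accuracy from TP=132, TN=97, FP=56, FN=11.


Accuracy = (TP+TN)/(TP+TN+FP+FN)
= (132+97)/(296)
= 229/296 = 77.36%

77.36%


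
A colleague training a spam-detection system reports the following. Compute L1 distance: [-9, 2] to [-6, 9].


d = |-9+ 6| + |2-9|
  = 3 + 7
  = 10

10


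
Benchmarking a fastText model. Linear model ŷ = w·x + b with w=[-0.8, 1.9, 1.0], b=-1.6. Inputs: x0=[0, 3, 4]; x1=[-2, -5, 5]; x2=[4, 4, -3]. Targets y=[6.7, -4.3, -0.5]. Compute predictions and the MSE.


ŷ0 = (-0.8)·(0) + (1.9)·(3) + (1.0)·(4) - 1.6 = 8.1
ŷ1 = (-0.8)·(-2) + (1.9)·(-5) + (1.0)·(5) - 1.6 = -4.5
ŷ2 = (-0.8)·(4) + (1.9)·(4) + (1.0)·(-3) - 1.6 = -0.2
errors² = [1.96, 0.04, 0.09]
MSE = 2.0900/3 = 0.6967

0.6967


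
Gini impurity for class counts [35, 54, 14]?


Probabilities: [35/103, 54/103, 14/103] ≈ [0.3398, 0.5243, 0.1359]
Σpᵢ² = (1225 + 2916 + 196)/103² = 4337/10609
Gini = 1 - Σpᵢ² = 1 - 4337/10609 = 0.5912

0.5912


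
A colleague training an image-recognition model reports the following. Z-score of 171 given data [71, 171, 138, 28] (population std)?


μ = 102, σ = 55.8883
z = (171 - 102)/55.8883 = 1.2346

1.2346


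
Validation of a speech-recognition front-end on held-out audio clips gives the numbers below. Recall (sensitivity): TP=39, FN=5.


Recall = TP/(TP+FN)
= 39/(39+5)
= 39/44 = 88.64%

88.64%


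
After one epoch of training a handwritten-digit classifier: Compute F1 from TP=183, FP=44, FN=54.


Precision = 183/227 = 0.8062
Recall = 183/237 = 0.7722
F1 = 2·P·R/(P+R) = 2·TP/(2·TP+FP+FN) = 366/(366+44+54) = 366/464 = 0.7888

0.7888


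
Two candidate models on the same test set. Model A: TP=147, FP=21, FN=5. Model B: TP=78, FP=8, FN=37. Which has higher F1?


Model A: P=147/168=0.875, R=147/152=0.9671, F1=2PR/(P+R)=2TP/(2TP+FP+FN)=294/320=0.9187
Model B: P=78/86=0.907, R=78/115=0.6783, F1=2PR/(P+R)=2TP/(2TP+FP+FN)=156/201=0.7761
0.9187 > 0.7761 → Model A

Model A


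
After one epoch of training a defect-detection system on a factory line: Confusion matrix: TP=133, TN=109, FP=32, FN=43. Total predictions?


Total = TP + TN + FP + FN
= 133 + 109 + 32 + 43
= 317
(Predicted positive: 165, predicted negative: 152)

317


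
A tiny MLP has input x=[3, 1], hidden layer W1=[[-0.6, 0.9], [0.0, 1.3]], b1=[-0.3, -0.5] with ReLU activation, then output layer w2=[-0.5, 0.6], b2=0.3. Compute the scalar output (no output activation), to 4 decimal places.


z1[0] = (-0.6)·(3) + (0.9)·(1) - 0.3 = -1.2
z1[1] = (0.0)·(3) + (1.3)·(1) - 0.5 = 0.8
h = ReLU(z1) = [0.0, 0.8]
output = (-0.5)·(0.0) + (0.6)·(0.8) + 0.3 = 0.78

0.78


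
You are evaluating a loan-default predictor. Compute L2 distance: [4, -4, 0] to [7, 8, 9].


d = √((4-7)² + (-4-8)² + (0-9)²)
  = √(9 + 144 + 81)
  = √234 = 15.2971

15.2971


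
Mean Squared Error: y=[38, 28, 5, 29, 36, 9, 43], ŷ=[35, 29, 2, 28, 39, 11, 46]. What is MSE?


Squared errors: (38-35)²=9, (28-29)²=1, (5-2)²=9, (29-28)²=1, (36-39)²=9, (9-11)²=4, (43-46)²=9
Sum = 42
MSE = 42/7 = 6

6


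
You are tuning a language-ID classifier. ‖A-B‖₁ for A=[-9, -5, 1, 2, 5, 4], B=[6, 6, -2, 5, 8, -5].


d = |-9-6| + |-5-6| + |1+ 2| + |2-5| + |5-8| + |4+ 5|
  = 15 + 11 + 3 + 3 + 3 + 9
  = 44

44


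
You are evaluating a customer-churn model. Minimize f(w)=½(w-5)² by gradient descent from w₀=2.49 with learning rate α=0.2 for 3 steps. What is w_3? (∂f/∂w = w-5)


step 1: grad = 2.49-5 = -2.51; w = 2.49 - 0.2·(-2.51) = 2.992
step 2: grad = 2.992-5 = -2.008; w = 2.992 - 0.2·(-2.008) = 3.3936
step 3: grad = 3.3936-5 = -1.6064; w = 3.3936 - 0.2·(-1.6064) = 3.71488

3.71488


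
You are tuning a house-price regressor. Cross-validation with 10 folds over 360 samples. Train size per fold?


Fold size = 360/10 = 36
Training per fold = 360 - 36 = 324

324


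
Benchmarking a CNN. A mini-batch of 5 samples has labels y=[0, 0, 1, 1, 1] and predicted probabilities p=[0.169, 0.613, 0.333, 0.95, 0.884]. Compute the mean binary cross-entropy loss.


L[0] = -ln(1-0.169) = -ln(0.831) = 0.1851
L[1] = -ln(1-0.613) = -ln(0.387) = 0.9493
L[2] = -ln(0.333) = 1.0996
L[3] = -ln(0.95) = 0.0513
L[4] = -ln(0.884) = 0.1233
mean = (0.1851 + 0.9493 + 1.0996 + 0.0513 + 0.1233)/5 = 0.4817

0.4817


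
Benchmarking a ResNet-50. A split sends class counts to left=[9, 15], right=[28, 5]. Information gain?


Parent = [37, 20], H_parent = 0.9348
H_left = 0.9544 (n=24), H_right = 0.6136 (n=33)
H_children = (24/57)·0.9544 + (33/57)·0.6136 = 0.7571
IG = 0.9348 - 0.7571 = 0.1777

0.1777


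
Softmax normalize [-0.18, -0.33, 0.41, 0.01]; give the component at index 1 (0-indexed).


Exponentials: e^-0.18=0.8353, e^-0.33=0.7189, e^0.41=1.5068, e^0.01=1.0101
Sum = 4.0711
Softmax = [0.2052, 0.1766, 0.3701, 0.2481]
p[1] = 0.7189/4.0711 = 0.1766

0.1766


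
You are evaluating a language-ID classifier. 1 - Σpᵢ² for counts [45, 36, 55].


Probabilities: [45/136, 36/136, 55/136] ≈ [0.3309, 0.2647, 0.4044]
Σpᵢ² = (2025 + 1296 + 3025)/136² = 6346/18496
Gini = 1 - Σpᵢ² = 1 - 6346/18496 = 0.6569

0.6569


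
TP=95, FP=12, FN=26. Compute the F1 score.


Precision = 95/107 = 0.8879
Recall = 95/121 = 0.7851
F1 = 2·P·R/(P+R) = 2·TP/(2·TP+FP+FN) = 190/(190+12+26) = 190/228 = 0.8333

0.8333


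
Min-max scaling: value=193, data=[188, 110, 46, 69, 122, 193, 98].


min=46, max=193
(193-46)/(193-46) = 147/147 = 1.0

1.0


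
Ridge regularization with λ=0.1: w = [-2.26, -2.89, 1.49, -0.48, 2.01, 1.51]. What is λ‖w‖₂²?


‖w‖₂² = (-2.26)² + (-2.89)² + (1.49)² + (-0.48)² + (2.01)² + (1.51)²
     = 5.1076 + 8.3521 + 2.2201 + 0.2304 + 4.0401 + 2.2801
     = 22.2304
λ·‖w‖₂² = 0.1·22.2304 = 2.22304

2.22304


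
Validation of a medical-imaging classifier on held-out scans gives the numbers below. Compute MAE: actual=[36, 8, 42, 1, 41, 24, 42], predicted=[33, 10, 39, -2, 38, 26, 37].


Absolute errors: |36-33|=3, |8-10|=2, |42-39|=3, |1+ 2|=3, |41-38|=3, |24-26|=2, |42-37|=5
Sum = 21
MAE = 21/7 = 3

3


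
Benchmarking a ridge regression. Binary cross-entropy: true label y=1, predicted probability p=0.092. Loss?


BCE = -[y·ln(p) + (1-y)·ln(1-p)]
= -1·ln(0.092) - 0
= -ln(0.092) = 2.386

2.386


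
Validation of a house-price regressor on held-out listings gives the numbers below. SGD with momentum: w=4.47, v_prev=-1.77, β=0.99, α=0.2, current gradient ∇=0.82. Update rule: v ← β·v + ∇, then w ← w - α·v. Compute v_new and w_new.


v_new = 0.99·-1.77 + 0.82 = -1.7523 + 0.82 = -0.9323
w_new = 4.47 - 0.2·-0.9323 = 4.47 + 0.18646 = 4.65646

v_new=-0.9323, w_new=4.65646


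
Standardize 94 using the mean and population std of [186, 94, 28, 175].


μ = 120.75, σ = 64.2626
z = (94 - 120.75)/64.2626 = -0.4163

-0.4163


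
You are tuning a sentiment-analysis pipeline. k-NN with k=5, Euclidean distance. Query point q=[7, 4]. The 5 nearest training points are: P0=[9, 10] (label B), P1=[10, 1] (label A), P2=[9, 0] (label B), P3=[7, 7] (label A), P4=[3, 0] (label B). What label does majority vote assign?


d(q,P0) = 6.3246  (label B)
d(q,P1) = 4.2426  (label A)
d(q,P2) = 4.4721  (label B)
d(q,P3) = 3.0  (label A)
d(q,P4) = 5.6569  (label B)
Votes: A=2, B=3
Majority → B

B


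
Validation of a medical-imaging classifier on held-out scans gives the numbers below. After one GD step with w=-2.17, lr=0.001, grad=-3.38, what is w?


w_new = w - α·∇
= -2.17 - 0.001·-3.38
= -2.17 + 0.00338
= -2.16662

-2.16662


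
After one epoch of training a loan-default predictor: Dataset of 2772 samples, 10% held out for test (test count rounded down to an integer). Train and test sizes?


Test = ⌊2772·10/100⌋ = 277
Train = 2772 - 277 = 2495

Train: 2495, Test: 277


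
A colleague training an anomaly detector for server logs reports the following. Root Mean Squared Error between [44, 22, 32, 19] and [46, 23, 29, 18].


MSE = 15/4 = 3.75
RMSE = √(15/4) = 1.9365

1.9365


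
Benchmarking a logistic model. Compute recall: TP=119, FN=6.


Recall = TP/(TP+FN)
= 119/(119+6)
= 119/125 = 95.2%

95.2%


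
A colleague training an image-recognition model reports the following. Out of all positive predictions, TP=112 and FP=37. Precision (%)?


Precision = TP/(TP+FP)
= 112/(112+37)
= 112/149 = 75.17%

75.17%


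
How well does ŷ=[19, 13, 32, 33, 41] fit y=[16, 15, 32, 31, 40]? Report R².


ȳ = 26.8
SS_res = Σ(y-ŷ)² = 18
SS_tot = Σ(y-ȳ)² = 474.8
R² = 1 - SS_res/SS_tot = 1 - 0.0379 = 0.9621

0.9621


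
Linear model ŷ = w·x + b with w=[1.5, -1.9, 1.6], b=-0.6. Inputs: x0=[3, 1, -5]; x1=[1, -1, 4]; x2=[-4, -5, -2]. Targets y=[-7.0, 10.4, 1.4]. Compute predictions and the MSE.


ŷ0 = (1.5)·(3) + (-1.9)·(1) + (1.6)·(-5) - 0.6 = -6.0
ŷ1 = (1.5)·(1) + (-1.9)·(-1) + (1.6)·(4) - 0.6 = 9.2
ŷ2 = (1.5)·(-4) + (-1.9)·(-5) + (1.6)·(-2) - 0.6 = -0.3
errors² = [1.0, 1.44, 2.89]
MSE = 5.3300/3 = 1.7767

1.7767


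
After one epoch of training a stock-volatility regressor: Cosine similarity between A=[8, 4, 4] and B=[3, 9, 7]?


A·B = 8·3 + 4·9 + 4·7 = 88
‖A‖ = √96 = 9.798, ‖B‖ = √139 = 11.7898
cos = 88/(√96·√139) = 88/√13344 = 0.7618

0.7618


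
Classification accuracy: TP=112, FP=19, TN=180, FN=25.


Accuracy = (TP+TN)/(TP+TN+FP+FN)
= (112+180)/(336)
= 292/336 = 86.9%

86.9%


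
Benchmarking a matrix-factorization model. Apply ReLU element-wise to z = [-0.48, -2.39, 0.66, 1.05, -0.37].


ReLU(-0.48) = max(0, -0.48) = 0.0
ReLU(-2.39) = max(0, -2.39) = 0.0
ReLU(0.66) = max(0, 0.66) = 0.66
ReLU(1.05) = max(0, 1.05) = 1.05
ReLU(-0.37) = max(0, -0.37) = 0.0
result = [0.0, 0.0, 0.66, 1.05, 0.0]

[0.0, 0.0, 0.66, 1.05, 0.0]


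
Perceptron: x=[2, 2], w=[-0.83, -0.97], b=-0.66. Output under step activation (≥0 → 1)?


z = (2)·(-0.83) + (2)·(-0.97) - 0.66
  = -4.26
step(z) = 0 (z<0)

0


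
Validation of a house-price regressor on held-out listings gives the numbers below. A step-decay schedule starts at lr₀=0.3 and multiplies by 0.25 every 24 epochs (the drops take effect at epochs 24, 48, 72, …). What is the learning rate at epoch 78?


n_drops = ⌊78/24⌋ = 3
lr = 0.3·0.25^3 = 0.3·0.015625 = 0.0046875

0.0046875


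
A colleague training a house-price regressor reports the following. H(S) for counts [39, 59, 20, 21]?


Probabilities: [39/139, 59/139, 20/139, 21/139] ≈ [0.2806, 0.4245, 0.1439, 0.1511]
H = -((39/139)·log₂(39/139) + (59/139)·log₂(59/139) + (20/139)·log₂(20/139) + (21/139)·log₂(21/139))
  = 1.8536 bits

1.8536 bits


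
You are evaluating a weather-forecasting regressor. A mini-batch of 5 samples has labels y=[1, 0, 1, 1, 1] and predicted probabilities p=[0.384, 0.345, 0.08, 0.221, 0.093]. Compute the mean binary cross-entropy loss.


L[0] = -ln(0.384) = 0.9571
L[1] = -ln(1-0.345) = -ln(0.655) = 0.4231
L[2] = -ln(0.08) = 2.5257
L[3] = -ln(0.221) = 1.5096
L[4] = -ln(0.093) = 2.3752
mean = (0.9571 + 0.4231 + 2.5257 + 1.5096 + 2.3752)/5 = 1.5581

1.5581


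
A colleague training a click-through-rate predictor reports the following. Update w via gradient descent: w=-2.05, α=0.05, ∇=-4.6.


w_new = w - α·∇
= -2.05 - 0.05·-4.6
= -2.05 + 0.23
= -1.82

-1.82


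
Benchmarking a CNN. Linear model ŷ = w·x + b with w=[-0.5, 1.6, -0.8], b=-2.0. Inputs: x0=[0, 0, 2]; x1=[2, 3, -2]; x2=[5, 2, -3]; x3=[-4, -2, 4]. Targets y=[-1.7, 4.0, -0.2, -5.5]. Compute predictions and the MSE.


ŷ0 = (-0.5)·(0) + (1.6)·(0) + (-0.8)·(2) - 2.0 = -3.6
ŷ1 = (-0.5)·(2) + (1.6)·(3) + (-0.8)·(-2) - 2.0 = 3.4
ŷ2 = (-0.5)·(5) + (1.6)·(2) + (-0.8)·(-3) - 2.0 = 1.1
ŷ3 = (-0.5)·(-4) + (1.6)·(-2) + (-0.8)·(4) - 2.0 = -6.4
errors² = [3.61, 0.36, 1.69, 0.81]
MSE = 6.4700/4 = 1.6175

1.6175


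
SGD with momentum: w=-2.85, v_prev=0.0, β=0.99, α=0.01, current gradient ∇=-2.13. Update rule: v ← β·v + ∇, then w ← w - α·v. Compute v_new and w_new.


v_new = 0.99·0.0 - 2.13 = 0 - 2.13 = -2.13
w_new = -2.85 - 0.01·-2.13 = -2.85 + 0.0213 = -2.8287

v_new=-2.13, w_new=-2.8287


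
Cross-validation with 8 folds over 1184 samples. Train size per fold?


Fold size = 1184/8 = 148
Training per fold = 1184 - 148 = 1036

1036


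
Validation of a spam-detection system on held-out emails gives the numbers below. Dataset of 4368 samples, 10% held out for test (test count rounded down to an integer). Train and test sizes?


Test = ⌊4368·10/100⌋ = 436
Train = 4368 - 436 = 3932

Train: 3932, Test: 436


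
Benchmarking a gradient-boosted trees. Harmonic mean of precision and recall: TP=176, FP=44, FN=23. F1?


Precision = 176/220 = 0.8
Recall = 176/199 = 0.8844
F1 = 2·P·R/(P+R) = 2·TP/(2·TP+FP+FN) = 352/(352+44+23) = 352/419 = 0.8401

0.8401


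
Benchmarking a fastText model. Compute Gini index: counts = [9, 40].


Probabilities: [9/49, 40/49] ≈ [0.1837, 0.8163]
Σpᵢ² = (81 + 1600)/49² = 1681/2401
Gini = 1 - Σpᵢ² = 1 - 1681/2401 = 0.2999

0.2999


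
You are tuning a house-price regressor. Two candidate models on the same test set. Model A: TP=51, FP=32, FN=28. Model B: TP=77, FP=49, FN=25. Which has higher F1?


Model A: P=51/83=0.6145, R=51/79=0.6456, F1=2PR/(P+R)=2TP/(2TP+FP+FN)=102/162=0.6296
Model B: P=77/126=0.6111, R=77/102=0.7549, F1=2PR/(P+R)=2TP/(2TP+FP+FN)=154/228=0.6754
0.6296 < 0.6754 → Model B

Model B


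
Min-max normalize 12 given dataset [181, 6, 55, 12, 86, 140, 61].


min=6, max=181
(12-6)/(181-6) = 6/175 = 0.0343

0.0343


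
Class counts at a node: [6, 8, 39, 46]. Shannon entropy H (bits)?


Probabilities: [6/99, 8/99, 39/99, 46/99] ≈ [0.0606, 0.0808, 0.3939, 0.4646]
H = -((6/99)·log₂(6/99) + (8/99)·log₂(8/99) + (39/99)·log₂(39/99) + (46/99)·log₂(46/99))
  = 1.5816 bits

1.5816 bits


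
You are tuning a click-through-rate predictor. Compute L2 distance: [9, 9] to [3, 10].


d = √((9-3)² + (9-10)²)
  = √(36 + 1)
  = √37 = 6.0828

6.0828


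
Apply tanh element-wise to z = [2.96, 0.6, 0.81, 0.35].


tanh(2.96) = 0.9946
tanh(0.6) = 0.537
tanh(0.81) = 0.6696
tanh(0.35) = 0.3364
result = [0.9946, 0.537, 0.6696, 0.3364]

[0.9946, 0.537, 0.6696, 0.3364]


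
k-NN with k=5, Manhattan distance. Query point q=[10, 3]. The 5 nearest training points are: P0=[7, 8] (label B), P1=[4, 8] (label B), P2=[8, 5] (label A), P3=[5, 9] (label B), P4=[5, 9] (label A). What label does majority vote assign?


d(q,P0) = 8  (label B)
d(q,P1) = 11  (label B)
d(q,P2) = 4  (label A)
d(q,P3) = 11  (label B)
d(q,P4) = 11  (label A)
Votes: A=2, B=3
Majority → B

B


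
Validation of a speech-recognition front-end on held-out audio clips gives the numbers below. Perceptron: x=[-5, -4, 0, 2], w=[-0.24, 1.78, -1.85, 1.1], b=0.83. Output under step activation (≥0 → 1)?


z = (-5)·(-0.24) + (-4)·(1.78) + (0)·(-1.85) + (2)·(1.1) + 0.83
  = -2.89
step(z) = 0 (z<0)

0


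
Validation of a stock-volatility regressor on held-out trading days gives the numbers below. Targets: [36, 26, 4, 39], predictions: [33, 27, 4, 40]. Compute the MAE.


Absolute errors: |36-33|=3, |26-27|=1, |4-4|=0, |39-40|=1
Sum = 5
MAE = 5/4 = 5/4

5/4


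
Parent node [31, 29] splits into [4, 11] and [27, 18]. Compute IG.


Parent = [31, 29], H_parent = 0.9992
H_left = 0.8366 (n=15), H_right = 0.971 (n=45)
H_children = (15/60)·0.8366 + (45/60)·0.971 = 0.9374
IG = 0.9992 - 0.9374 = 0.0618

0.0618


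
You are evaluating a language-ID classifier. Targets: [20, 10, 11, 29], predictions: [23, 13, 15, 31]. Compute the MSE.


Squared errors: (20-23)²=9, (10-13)²=9, (11-15)²=16, (29-31)²=4
Sum = 38
MSE = 38/4 = 19/2

19/2


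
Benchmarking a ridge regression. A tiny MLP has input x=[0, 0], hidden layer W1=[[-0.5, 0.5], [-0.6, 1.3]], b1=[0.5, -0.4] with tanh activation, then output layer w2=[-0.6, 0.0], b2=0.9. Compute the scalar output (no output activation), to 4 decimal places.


z1[0] = (-0.5)·(0) + (0.5)·(0) + 0.5 = 0.5
z1[1] = (-0.6)·(0) + (1.3)·(0) - 0.4 = -0.4
h = tanh(z1) = [0.4621, -0.3799]
output = (-0.6)·(0.4621) + (0.0)·(-0.3799) + 0.9 = 0.6227

0.6227


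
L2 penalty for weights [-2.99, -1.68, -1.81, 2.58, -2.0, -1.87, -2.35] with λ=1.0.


‖w‖₂² = (-2.99)² + (-1.68)² + (-1.81)² + (2.58)² + (-2.0)² + (-1.87)² + (-2.35)²
     = 8.9401 + 2.8224 + 3.2761 + 6.6564 + 4 + 3.4969 + 5.5225
     = 34.7144
λ·‖w‖₂² = 1.0·34.7144 = 34.7144

34.7144


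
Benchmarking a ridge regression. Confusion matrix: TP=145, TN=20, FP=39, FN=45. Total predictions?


Total = TP + TN + FP + FN
= 145 + 20 + 39 + 45
= 249
(Predicted positive: 184, predicted negative: 65)

249


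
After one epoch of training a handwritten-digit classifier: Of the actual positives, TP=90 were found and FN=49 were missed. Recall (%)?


Recall = TP/(TP+FN)
= 90/(90+49)
= 90/139 = 64.75%

64.75%


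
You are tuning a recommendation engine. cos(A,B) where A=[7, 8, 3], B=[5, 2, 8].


A·B = 7·5 + 8·2 + 3·8 = 75
‖A‖ = √122 = 11.0454, ‖B‖ = √93 = 9.6437
cos = 75/(√122·√93) = 75/√11346 = 0.7041

0.7041


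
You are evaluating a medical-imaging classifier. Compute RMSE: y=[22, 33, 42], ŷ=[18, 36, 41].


MSE = 26/3 = 8.6667
RMSE = √(26/3) = 2.9439

2.9439


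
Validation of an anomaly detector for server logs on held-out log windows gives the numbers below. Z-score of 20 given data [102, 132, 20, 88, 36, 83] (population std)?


μ = 76.8333, σ = 38.1594
z = (20 - 76.8333)/38.1594 = -1.4894

-1.4894


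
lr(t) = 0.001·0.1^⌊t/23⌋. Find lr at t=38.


n_drops = ⌊38/23⌋ = 1
lr = 0.001·0.1^1 = 0.001·0.1 = 0.0001

0.0001


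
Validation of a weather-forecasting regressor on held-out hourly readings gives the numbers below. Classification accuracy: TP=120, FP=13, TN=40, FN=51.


Accuracy = (TP+TN)/(TP+TN+FP+FN)
= (120+40)/(224)
= 160/224 = 71.43%

71.43%


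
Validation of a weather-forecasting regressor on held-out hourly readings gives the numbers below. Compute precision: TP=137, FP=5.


Precision = TP/(TP+FP)
= 137/(137+5)
= 137/142 = 96.48%

96.48%


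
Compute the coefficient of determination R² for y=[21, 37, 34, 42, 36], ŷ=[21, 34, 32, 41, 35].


ȳ = 34
SS_res = Σ(y-ŷ)² = 15
SS_tot = Σ(y-ȳ)² = 246
R² = 1 - SS_res/SS_tot = 1 - 0.061 = 0.939

0.939


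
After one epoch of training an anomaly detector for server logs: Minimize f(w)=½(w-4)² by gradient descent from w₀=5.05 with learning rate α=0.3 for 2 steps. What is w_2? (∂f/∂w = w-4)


step 1: grad = 5.05-4 = 1.05; w = 5.05 - 0.3·(1.05) = 4.735
step 2: grad = 4.735-4 = 0.735; w = 4.735 - 0.3·(0.735) = 4.5145

4.5145


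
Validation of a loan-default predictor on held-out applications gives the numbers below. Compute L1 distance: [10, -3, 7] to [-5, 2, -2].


d = |10+ 5| + |-3-2| + |7+ 2|
  = 15 + 5 + 9
  = 29

29


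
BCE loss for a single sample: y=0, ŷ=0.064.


BCE = -[y·ln(p) + (1-y)·ln(1-p)]
= -0 - 1·ln(1-0.064)
= -ln(0.936) = 0.0661

0.0661


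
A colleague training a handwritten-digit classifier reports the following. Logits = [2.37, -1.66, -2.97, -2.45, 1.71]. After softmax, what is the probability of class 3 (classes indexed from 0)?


Exponentials: e^2.37=10.6974, e^-1.66=0.1901, e^-2.97=0.0513, e^-2.45=0.0863, e^1.71=5.529
Sum = 16.5541
Softmax = [0.6462, 0.0115, 0.0031, 0.0052, 0.334]
p[3] = 0.0863/16.5541 = 0.0052

0.0052


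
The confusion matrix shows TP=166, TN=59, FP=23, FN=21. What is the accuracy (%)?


Accuracy = (TP+TN)/(TP+TN+FP+FN)
= (166+59)/(269)
= 225/269 = 83.64%

83.64%


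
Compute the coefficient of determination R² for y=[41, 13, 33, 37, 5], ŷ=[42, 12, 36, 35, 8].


ȳ = 25.8
SS_res = Σ(y-ŷ)² = 24
SS_tot = Σ(y-ȳ)² = 1004.8
R² = 1 - SS_res/SS_tot = 1 - 0.0239 = 0.9761

0.9761


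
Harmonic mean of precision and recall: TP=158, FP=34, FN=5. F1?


Precision = 158/192 = 0.8229
Recall = 158/163 = 0.9693
F1 = 2·P·R/(P+R) = 2·TP/(2·TP+FP+FN) = 316/(316+34+5) = 316/355 = 0.8901

0.8901


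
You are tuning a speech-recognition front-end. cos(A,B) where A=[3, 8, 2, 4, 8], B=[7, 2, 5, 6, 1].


A·B = 3·7 + 8·2 + 2·5 + 4·6 + 8·1 = 79
‖A‖ = √157 = 12.53, ‖B‖ = √115 = 10.7238
cos = 79/(√157·√115) = 79/√18055 = 0.5879

0.5879


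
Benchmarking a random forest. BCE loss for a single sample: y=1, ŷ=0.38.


BCE = -[y·ln(p) + (1-y)·ln(1-p)]
= -1·ln(0.38) - 0
= -ln(0.38) = 0.9676

0.9676


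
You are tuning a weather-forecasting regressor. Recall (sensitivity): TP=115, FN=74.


Recall = TP/(TP+FN)
= 115/(115+74)
= 115/189 = 60.85%

60.85%


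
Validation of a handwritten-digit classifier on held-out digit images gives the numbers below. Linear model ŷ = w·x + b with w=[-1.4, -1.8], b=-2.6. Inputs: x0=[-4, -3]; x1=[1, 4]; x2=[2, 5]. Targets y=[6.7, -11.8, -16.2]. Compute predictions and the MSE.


ŷ0 = (-1.4)·(-4) + (-1.8)·(-3) - 2.6 = 8.4
ŷ1 = (-1.4)·(1) + (-1.8)·(4) - 2.6 = -11.2
ŷ2 = (-1.4)·(2) + (-1.8)·(5) - 2.6 = -14.4
errors² = [2.89, 0.36, 3.24]
MSE = 6.4900/3 = 2.1633

2.1633


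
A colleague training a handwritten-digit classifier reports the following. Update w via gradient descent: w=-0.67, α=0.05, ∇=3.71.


w_new = w - α·∇
= -0.67 - 0.05·3.71
= -0.67 - 0.1855
= -0.8555

-0.8555


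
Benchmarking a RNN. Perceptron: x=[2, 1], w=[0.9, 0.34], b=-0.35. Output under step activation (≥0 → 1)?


z = (2)·(0.9) + (1)·(0.34) - 0.35
  = 1.79
step(z) = 1 (z≥0)

1


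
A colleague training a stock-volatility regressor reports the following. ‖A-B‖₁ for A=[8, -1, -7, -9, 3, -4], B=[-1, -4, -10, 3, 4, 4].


d = |8+ 1| + |-1+ 4| + |-7+ 10| + |-9-3| + |3-4| + |-4-4|
  = 9 + 3 + 3 + 12 + 1 + 8
  = 36

36


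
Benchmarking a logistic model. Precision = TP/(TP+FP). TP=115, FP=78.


Precision = TP/(TP+FP)
= 115/(115+78)
= 115/193 = 59.59%

59.59%


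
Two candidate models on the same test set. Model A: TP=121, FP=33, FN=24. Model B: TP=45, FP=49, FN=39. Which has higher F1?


Model A: P=121/154=0.7857, R=121/145=0.8345, F1=2PR/(P+R)=2TP/(2TP+FP+FN)=242/299=0.8094
Model B: P=45/94=0.4787, R=45/84=0.5357, F1=2PR/(P+R)=2TP/(2TP+FP+FN)=90/178=0.5056
0.8094 > 0.5056 → Model A

Model A


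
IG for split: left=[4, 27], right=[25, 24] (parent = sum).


Parent = [29, 51], H_parent = 0.9447
H_left = 0.5548 (n=31), H_right = 0.9997 (n=49)
H_children = (31/80)·0.5548 + (49/80)·0.9997 = 0.8273
IG = 0.9447 - 0.8273 = 0.1174

0.1174


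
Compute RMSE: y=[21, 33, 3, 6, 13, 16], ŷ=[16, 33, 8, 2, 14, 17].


MSE = 68/6 = 11.3333
RMSE = √(68/6) = 3.3665

3.3665


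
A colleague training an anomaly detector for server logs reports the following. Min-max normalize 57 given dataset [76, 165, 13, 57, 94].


min=13, max=165
(57-13)/(165-13) = 44/152 = 0.2895

0.2895


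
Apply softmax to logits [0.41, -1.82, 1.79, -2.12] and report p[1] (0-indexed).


Exponentials: e^0.41=1.5068, e^-1.82=0.162, e^1.79=5.9895, e^-2.12=0.12
Sum = 7.7783
Softmax = [0.1937, 0.0208, 0.77, 0.0154]
p[1] = 0.162/7.7783 = 0.0208

0.0208


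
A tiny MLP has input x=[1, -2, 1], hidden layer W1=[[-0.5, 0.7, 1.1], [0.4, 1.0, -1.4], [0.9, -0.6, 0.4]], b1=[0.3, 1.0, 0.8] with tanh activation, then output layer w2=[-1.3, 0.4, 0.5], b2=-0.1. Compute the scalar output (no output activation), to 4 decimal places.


z1[0] = (-0.5)·(1) + (0.7)·(-2) + (1.1)·(1) + 0.3 = -0.5
z1[1] = (0.4)·(1) + (1.0)·(-2) + (-1.4)·(1) + 1.0 = -2.0
z1[2] = (0.9)·(1) + (-0.6)·(-2) + (0.4)·(1) + 0.8 = 3.3
h = tanh(z1) = [-0.4621, -0.964, 0.9973]
output = (-1.3)·(-0.4621) + (0.4)·(-0.964) + (0.5)·(0.9973) - 0.1 = 0.6138

0.6138


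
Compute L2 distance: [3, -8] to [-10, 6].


d = √((3+ 10)² + (-8-6)²)
  = √(169 + 196)
  = √365 = 19.105

19.105


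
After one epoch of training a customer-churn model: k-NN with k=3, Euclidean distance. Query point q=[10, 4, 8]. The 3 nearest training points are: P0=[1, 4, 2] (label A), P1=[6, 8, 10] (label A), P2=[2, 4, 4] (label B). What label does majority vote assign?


d(q,P0) = 10.8167  (label A)
d(q,P1) = 6.0  (label A)
d(q,P2) = 8.9443  (label B)
Votes: A=2, B=1
Majority → A

A


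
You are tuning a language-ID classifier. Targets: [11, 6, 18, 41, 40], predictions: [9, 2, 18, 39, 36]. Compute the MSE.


Squared errors: (11-9)²=4, (6-2)²=16, (18-18)²=0, (41-39)²=4, (40-36)²=16
Sum = 40
MSE = 40/5 = 8

8


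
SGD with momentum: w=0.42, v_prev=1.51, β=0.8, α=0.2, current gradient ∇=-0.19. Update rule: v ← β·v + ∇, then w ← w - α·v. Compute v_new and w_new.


v_new = 0.8·1.51 - 0.19 = 1.208 - 0.19 = 1.018
w_new = 0.42 - 0.2·1.018 = 0.42 - 0.2036 = 0.2164

v_new=1.018, w_new=0.2164


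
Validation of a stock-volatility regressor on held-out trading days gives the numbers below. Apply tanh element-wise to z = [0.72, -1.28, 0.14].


tanh(0.72) = 0.6169
tanh(-1.28) = -0.8565
tanh(0.14) = 0.1391
result = [0.6169, -0.8565, 0.1391]

[0.6169, -0.8565, 0.1391]


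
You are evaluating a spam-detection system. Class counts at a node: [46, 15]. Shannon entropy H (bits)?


Probabilities: [46/61, 15/61] ≈ [0.7541, 0.2459]
H = -((46/61)·log₂(46/61) + (15/61)·log₂(15/61))
  = 0.8047 bits

0.8047 bits


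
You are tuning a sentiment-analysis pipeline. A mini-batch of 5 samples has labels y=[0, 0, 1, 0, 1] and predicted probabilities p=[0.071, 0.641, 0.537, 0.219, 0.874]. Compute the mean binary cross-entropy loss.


L[0] = -ln(1-0.071) = -ln(0.929) = 0.0736
L[1] = -ln(1-0.641) = -ln(0.359) = 1.0244
L[2] = -ln(0.537) = 0.6218
L[3] = -ln(1-0.219) = -ln(0.781) = 0.2472
L[4] = -ln(0.874) = 0.1347
mean = (0.0736 + 1.0244 + 0.6218 + 0.2472 + 0.1347)/5 = 0.4203

0.4203


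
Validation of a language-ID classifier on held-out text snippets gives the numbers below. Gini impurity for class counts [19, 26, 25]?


Probabilities: [19/70, 26/70, 25/70] ≈ [0.2714, 0.3714, 0.3571]
Σpᵢ² = (361 + 676 + 625)/70² = 1662/4900
Gini = 1 - Σpᵢ² = 1 - 1662/4900 = 0.6608

0.6608


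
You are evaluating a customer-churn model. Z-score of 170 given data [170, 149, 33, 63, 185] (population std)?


μ = 120, σ = 60.6366
z = (170 - 120)/60.6366 = 0.8246

0.8246


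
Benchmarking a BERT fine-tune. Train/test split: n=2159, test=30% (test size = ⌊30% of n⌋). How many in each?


Test = ⌊2159·30/100⌋ = 647
Train = 2159 - 647 = 1512

Train: 1512, Test: 647


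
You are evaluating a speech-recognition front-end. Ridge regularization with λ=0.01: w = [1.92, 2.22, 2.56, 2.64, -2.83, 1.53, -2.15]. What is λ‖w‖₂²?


‖w‖₂² = (1.92)² + (2.22)² + (2.56)² + (2.64)² + (-2.83)² + (1.53)² + (-2.15)²
     = 3.6864 + 4.9284 + 6.5536 + 6.9696 + 8.0089 + 2.3409 + 4.6225
     = 37.1103
λ·‖w‖₂² = 0.01·37.1103 = 0.371103

0.371103


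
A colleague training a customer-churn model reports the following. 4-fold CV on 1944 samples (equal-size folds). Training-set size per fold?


Fold size = 1944/4 = 486
Training per fold = 1944 - 486 = 1458

1458


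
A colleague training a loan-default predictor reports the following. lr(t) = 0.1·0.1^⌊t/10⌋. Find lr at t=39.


n_drops = ⌊39/10⌋ = 3
lr = 0.1·0.1^3 = 0.1·0.001 = 0.0001

0.0001


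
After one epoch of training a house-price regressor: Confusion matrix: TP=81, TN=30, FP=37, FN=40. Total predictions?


Total = TP + TN + FP + FN
= 81 + 30 + 37 + 40
= 188
(Predicted positive: 118, predicted negative: 70)

188


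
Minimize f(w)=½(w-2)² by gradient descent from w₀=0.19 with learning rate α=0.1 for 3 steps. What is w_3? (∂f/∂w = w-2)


step 1: grad = 0.19-2 = -1.81; w = 0.19 - 0.1·(-1.81) = 0.371
step 2: grad = 0.371-2 = -1.629; w = 0.371 - 0.1·(-1.629) = 0.5339
step 3: grad = 0.5339-2 = -1.4661; w = 0.5339 - 0.1·(-1.4661) = 0.68051

0.68051


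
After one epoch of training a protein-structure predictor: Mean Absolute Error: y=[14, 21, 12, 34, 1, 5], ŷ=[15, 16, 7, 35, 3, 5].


Absolute errors: |14-15|=1, |21-16|=5, |12-7|=5, |34-35|=1, |1-3|=2, |5-5|=0
Sum = 14
MAE = 14/6 = 7/3

7/3
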